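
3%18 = 3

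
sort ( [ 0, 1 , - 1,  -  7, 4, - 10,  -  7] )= [-10,  -  7, - 7 , -1, 0 , 1 , 4]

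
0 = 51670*0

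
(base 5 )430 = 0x73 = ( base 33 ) 3g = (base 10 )115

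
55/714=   55/714 = 0.08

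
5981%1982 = 35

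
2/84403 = 2/84403 = 0.00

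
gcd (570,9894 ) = 6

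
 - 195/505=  -39/101 = -0.39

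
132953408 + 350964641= 483918049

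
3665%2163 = 1502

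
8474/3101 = 2 + 2272/3101 = 2.73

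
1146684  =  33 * 34748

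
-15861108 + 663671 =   -  15197437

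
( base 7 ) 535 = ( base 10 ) 271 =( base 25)al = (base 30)91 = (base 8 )417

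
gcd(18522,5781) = 3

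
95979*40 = 3839160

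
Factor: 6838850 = 2^1*5^2 * 136777^1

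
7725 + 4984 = 12709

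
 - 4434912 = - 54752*81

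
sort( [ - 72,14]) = [- 72,14]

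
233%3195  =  233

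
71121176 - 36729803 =34391373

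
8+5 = 13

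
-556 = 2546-3102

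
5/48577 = 5/48577 = 0.00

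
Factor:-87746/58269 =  - 2^1*3^(  -  1)*73^1*601^1*19423^( - 1)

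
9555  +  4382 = 13937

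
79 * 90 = 7110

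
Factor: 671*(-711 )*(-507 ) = 3^3*11^1* 13^2*61^1*79^1 = 241880067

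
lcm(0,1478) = 0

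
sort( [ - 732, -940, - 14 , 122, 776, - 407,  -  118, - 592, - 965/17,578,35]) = [ - 940, - 732, - 592, - 407, - 118, - 965/17, - 14,35,122,578,776] 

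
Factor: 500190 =2^1*3^1*5^1*16673^1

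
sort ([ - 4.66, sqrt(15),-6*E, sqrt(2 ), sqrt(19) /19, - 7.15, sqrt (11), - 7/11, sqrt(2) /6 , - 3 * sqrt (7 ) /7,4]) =[ - 6*E, - 7.15, - 4.66, - 3*sqrt(7)/7,-7/11 , sqrt(19 )/19, sqrt( 2) /6, sqrt ( 2), sqrt(11), sqrt(15 ),  4]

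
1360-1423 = -63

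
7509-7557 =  - 48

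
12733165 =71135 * 179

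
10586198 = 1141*9278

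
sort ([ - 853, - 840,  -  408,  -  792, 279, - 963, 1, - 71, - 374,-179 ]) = [ - 963,  -  853,-840, - 792,  -  408, - 374, - 179, - 71,1,279 ] 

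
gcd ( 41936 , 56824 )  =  8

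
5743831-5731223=12608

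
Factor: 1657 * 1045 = 5^1*11^1*19^1 * 1657^1=1731565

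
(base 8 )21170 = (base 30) 9o4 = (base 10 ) 8824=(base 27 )C2M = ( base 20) 1214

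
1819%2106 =1819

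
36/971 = 36/971 = 0.04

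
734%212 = 98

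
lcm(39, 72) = 936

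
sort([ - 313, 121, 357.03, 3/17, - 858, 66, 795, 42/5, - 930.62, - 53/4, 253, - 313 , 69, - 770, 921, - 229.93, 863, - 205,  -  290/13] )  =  [ -930.62, - 858, - 770, - 313, - 313, - 229.93, - 205, - 290/13, - 53/4,3/17, 42/5,66, 69,121, 253,357.03 , 795, 863,921 ]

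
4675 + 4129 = 8804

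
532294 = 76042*7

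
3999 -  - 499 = 4498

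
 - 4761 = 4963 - 9724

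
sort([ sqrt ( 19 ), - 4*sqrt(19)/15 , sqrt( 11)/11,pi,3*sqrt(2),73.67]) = [  -  4 * sqrt(19)/15,sqrt( 11)/11,pi, 3*sqrt( 2),sqrt (19),73.67]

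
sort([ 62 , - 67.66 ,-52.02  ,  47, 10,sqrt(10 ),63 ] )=[ - 67.66, - 52.02, sqrt( 10 ),10, 47,62,63]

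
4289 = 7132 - 2843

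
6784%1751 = 1531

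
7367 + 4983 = 12350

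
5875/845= 6 + 161/169 = 6.95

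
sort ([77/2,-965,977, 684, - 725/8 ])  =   [-965,-725/8,77/2, 684, 977] 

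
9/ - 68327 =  - 1 + 68318/68327=   - 0.00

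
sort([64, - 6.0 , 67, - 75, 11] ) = [ - 75,-6.0, 11, 64,67 ]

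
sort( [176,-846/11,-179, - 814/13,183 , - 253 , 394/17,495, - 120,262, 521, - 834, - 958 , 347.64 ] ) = [ - 958, - 834, - 253, - 179, - 120, -846/11 , - 814/13,394/17 , 176,183, 262, 347.64,495, 521]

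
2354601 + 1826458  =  4181059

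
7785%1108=29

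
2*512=1024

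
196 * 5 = 980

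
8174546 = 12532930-4358384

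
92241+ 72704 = 164945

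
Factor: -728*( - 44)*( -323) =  - 10346336 = -2^5 * 7^1*11^1*13^1*17^1*19^1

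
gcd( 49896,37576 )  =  616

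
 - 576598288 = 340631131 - 917229419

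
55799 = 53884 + 1915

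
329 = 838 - 509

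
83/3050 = 83/3050 = 0.03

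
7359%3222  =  915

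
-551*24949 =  - 13746899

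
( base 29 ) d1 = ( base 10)378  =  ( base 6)1430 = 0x17a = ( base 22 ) h4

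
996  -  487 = 509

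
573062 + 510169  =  1083231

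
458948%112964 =7092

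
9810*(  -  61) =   -  598410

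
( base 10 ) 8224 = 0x2020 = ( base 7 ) 32656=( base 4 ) 2000200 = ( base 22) gli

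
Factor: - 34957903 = -331^1*105613^1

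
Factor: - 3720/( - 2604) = 2^1*5^1 * 7^(-1 ) = 10/7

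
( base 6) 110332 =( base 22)J04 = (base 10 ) 9200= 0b10001111110000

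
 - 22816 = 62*( - 368 )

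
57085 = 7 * 8155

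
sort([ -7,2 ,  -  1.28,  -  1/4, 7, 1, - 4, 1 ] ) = [-7,-4, - 1.28, - 1/4, 1, 1, 2, 7 ] 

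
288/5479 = 288/5479 = 0.05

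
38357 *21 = 805497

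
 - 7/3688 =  - 7/3688 = - 0.00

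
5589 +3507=9096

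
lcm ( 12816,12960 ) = 1153440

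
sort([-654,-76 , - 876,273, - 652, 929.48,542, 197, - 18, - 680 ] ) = [ -876, - 680,- 654 , - 652, - 76, - 18, 197, 273, 542, 929.48 ] 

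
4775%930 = 125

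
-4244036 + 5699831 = 1455795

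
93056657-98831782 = -5775125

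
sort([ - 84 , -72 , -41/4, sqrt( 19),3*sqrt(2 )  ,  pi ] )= [-84, -72,-41/4,  pi,3  *sqrt( 2 ), sqrt(19 )] 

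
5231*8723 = 45630013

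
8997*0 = 0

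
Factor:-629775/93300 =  - 27/4 = -  2^( - 2)*3^3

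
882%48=18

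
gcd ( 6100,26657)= 61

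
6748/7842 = 3374/3921 = 0.86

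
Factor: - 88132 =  - 2^2  *  11^1 * 2003^1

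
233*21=4893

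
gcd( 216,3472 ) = 8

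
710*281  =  199510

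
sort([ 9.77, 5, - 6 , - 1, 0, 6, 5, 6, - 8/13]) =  [ - 6, - 1, - 8/13, 0, 5, 5 , 6,6, 9.77]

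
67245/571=117+438/571 = 117.77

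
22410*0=0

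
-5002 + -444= - 5446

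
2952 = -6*( - 492 )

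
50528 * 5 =252640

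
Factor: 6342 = 2^1*3^1*7^1 *151^1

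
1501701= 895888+605813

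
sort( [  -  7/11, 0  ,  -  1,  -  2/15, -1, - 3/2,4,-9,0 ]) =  [  -  9, - 3/2, - 1  ,-1,- 7/11,- 2/15, 0,0, 4]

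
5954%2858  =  238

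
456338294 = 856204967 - 399866673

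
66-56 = 10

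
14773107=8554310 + 6218797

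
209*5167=1079903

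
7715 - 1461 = 6254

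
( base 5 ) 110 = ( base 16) 1e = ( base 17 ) 1D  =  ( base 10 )30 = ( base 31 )U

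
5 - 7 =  - 2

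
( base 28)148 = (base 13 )547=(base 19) 29B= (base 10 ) 904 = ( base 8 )1610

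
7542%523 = 220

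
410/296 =1 + 57/148 = 1.39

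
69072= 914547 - 845475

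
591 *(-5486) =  - 3242226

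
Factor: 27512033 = 27512033^1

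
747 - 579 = 168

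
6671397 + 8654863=15326260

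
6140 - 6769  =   - 629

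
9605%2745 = 1370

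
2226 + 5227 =7453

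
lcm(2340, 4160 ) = 37440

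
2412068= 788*3061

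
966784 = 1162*832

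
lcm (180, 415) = 14940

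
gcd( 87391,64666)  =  1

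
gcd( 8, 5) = 1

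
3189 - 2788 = 401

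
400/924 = 100/231 = 0.43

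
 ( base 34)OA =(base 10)826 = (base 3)1010121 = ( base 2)1100111010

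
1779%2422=1779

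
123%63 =60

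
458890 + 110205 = 569095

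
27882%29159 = 27882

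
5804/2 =2902 = 2902.00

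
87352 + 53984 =141336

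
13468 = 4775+8693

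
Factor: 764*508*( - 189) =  - 73353168  =  - 2^4*3^3*7^1*127^1*191^1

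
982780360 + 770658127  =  1753438487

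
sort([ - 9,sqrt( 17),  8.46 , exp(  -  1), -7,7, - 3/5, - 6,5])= [ - 9,  -  7, - 6, - 3/5, exp( - 1 ), sqrt(17 ),5, 7,8.46 ]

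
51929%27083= 24846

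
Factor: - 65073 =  - 3^1  *  109^1*199^1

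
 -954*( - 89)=84906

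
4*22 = 88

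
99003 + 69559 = 168562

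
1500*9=13500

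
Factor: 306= 2^1 * 3^2*17^1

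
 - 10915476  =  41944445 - 52859921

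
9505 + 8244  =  17749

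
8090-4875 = 3215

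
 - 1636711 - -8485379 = 6848668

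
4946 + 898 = 5844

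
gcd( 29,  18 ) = 1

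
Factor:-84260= - 2^2*5^1*11^1*383^1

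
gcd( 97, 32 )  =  1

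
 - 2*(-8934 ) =17868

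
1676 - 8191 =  -6515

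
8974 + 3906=12880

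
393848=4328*91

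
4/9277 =4/9277= 0.00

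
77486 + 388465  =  465951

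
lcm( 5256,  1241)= 89352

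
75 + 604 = 679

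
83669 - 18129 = 65540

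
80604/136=20151/34 = 592.68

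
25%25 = 0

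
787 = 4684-3897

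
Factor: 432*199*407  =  34988976 = 2^4*3^3*11^1*37^1 * 199^1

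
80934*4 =323736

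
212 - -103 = 315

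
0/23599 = 0 = 0.00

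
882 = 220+662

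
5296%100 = 96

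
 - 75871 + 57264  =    -  18607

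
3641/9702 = 331/882  =  0.38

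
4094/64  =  63 + 31/32= 63.97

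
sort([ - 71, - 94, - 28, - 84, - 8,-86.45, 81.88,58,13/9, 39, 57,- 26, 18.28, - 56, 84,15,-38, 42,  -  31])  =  [ - 94, - 86.45, - 84, - 71, - 56, - 38, - 31  ,  -  28, - 26, - 8,13/9, 15, 18.28 , 39,42,57,58, 81.88, 84]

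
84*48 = 4032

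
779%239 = 62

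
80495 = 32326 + 48169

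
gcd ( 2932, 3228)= 4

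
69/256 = 69/256 = 0.27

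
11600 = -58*( - 200)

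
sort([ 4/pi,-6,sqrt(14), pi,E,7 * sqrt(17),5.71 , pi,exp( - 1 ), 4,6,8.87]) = [ - 6,exp( - 1 ),4/pi,E,pi,pi,sqrt(14), 4, 5.71, 6,8.87, 7*sqrt( 17)]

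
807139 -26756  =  780383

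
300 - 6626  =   - 6326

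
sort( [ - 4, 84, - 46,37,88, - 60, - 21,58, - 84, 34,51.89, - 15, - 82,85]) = [  -  84, - 82, - 60,-46 , - 21,- 15, - 4,  34,37,51.89,58,84,85,88 ] 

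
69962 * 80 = 5596960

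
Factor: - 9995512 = - 2^3*107^1 * 11677^1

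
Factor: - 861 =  - 3^1*7^1*41^1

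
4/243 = 4/243 = 0.02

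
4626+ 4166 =8792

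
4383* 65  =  284895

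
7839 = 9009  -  1170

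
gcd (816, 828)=12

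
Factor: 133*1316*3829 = 670182212 = 2^2*7^3*19^1 * 47^1 * 547^1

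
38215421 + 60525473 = 98740894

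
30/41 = 30/41 = 0.73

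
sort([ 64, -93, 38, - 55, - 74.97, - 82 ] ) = [ - 93, - 82, - 74.97 , - 55,  38,  64 ]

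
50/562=25/281  =  0.09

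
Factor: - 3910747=- 3910747^1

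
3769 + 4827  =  8596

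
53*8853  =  469209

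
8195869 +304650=8500519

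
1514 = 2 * 757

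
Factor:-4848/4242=-8/7  =  - 2^3*7^(- 1 )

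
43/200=43/200 = 0.21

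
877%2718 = 877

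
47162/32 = 23581/16 = 1473.81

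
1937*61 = 118157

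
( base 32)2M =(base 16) 56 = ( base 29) 2S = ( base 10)86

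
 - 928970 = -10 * 92897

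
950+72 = 1022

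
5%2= 1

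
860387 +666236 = 1526623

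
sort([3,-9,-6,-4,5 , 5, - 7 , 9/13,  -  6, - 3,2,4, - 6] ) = [ - 9, - 7, - 6, - 6  , - 6,  -  4,  -  3,  9/13,2,3,4,5,5]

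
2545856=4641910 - 2096054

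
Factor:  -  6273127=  - 7^3*18289^1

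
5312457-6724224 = -1411767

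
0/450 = 0  =  0.00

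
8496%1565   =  671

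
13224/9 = 1469 + 1/3= 1469.33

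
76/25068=19/6267 =0.00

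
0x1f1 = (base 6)2145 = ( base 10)497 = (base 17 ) 1c4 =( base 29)H4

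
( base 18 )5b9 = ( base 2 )11100100011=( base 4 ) 130203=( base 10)1827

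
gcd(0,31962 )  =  31962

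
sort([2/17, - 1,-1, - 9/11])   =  [ - 1,-1, - 9/11,2/17]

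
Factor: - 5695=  - 5^1*17^1 *67^1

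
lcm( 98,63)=882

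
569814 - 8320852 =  - 7751038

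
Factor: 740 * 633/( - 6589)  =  -2^2*3^1*5^1*11^( - 1 ) * 37^1 * 211^1*599^( -1)= - 468420/6589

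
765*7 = 5355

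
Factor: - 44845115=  - 5^1*7^1*293^1*4373^1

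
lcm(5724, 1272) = 11448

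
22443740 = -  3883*( - 5780) 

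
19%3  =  1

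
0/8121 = 0 = 0.00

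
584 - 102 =482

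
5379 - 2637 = 2742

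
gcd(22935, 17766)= 3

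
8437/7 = 8437/7 = 1205.29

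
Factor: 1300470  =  2^1*3^1*5^1*67^1*647^1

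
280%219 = 61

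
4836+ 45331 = 50167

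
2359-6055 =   -  3696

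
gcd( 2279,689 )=53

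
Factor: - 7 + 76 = 3^1*23^1 =69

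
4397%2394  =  2003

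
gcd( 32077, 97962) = 1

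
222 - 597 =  - 375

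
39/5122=3/394 = 0.01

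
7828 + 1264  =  9092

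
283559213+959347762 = 1242906975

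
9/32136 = 3/10712 = 0.00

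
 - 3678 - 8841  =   - 12519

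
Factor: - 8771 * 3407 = -29882797 = - 7^2*179^1*3407^1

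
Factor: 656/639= 2^4*3^( - 2 )*41^1  *71^(- 1)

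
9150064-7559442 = 1590622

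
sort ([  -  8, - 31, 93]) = [  -  31,  -  8, 93 ]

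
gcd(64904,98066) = 2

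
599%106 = 69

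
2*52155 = 104310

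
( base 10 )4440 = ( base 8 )10530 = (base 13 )2037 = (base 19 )c5d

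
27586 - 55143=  - 27557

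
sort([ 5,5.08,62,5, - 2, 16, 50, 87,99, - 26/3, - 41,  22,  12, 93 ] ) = [-41, - 26/3,-2,5, 5, 5.08,12, 16, 22, 50, 62, 87,93,99]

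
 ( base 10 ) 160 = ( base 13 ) c4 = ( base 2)10100000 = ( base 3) 12221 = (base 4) 2200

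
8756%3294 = 2168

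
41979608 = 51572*814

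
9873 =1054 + 8819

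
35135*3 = 105405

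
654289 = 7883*83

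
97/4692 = 97/4692 = 0.02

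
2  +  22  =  24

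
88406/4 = 22101 + 1/2= 22101.50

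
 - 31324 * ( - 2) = 62648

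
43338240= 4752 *9120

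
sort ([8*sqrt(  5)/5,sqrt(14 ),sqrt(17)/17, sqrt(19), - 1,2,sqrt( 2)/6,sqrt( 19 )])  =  [ - 1 , sqrt(2 )/6, sqrt( 17) /17, 2, 8*sqrt (5)/5,sqrt( 14), sqrt(19 ) , sqrt(19)]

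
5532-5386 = 146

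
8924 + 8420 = 17344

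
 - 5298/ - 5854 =2649/2927 = 0.91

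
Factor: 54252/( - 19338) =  - 822/293 = - 2^1*3^1*137^1*293^ ( - 1 ) 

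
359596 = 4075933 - 3716337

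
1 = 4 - 3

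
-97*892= -86524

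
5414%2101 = 1212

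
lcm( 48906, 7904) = 782496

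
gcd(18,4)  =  2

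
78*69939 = 5455242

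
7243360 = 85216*85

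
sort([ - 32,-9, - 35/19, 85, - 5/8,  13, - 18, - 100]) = [ - 100, - 32, - 18, - 9, - 35/19, - 5/8, 13,85]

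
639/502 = 1 + 137/502 =1.27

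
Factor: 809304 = 2^3*3^1 * 33721^1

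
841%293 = 255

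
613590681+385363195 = 998953876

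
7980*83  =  662340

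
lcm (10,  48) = 240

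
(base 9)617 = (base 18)19g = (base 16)1f6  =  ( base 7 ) 1315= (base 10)502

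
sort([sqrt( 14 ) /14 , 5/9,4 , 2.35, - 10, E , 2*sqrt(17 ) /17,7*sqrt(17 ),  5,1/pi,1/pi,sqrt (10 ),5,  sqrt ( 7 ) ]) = [- 10,sqrt(14) /14, 1/pi  ,  1/pi,2*sqrt(17)/17,  5/9,  2.35,sqrt( 7),E,sqrt(10), 4, 5, 5, 7*sqrt(17)] 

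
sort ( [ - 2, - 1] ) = [ - 2,  -  1] 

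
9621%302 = 259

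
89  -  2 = 87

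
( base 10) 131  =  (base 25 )56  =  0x83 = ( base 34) 3T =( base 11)10a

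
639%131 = 115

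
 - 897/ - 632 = 897/632 = 1.42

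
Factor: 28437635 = 5^1 * 557^1*10211^1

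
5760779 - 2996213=2764566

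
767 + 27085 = 27852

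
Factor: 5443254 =2^1*3^3*100801^1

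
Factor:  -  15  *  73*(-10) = 2^1 * 3^1*5^2*73^1 = 10950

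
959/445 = 959/445 = 2.16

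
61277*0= 0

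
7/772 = 7/772 =0.01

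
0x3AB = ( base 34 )rl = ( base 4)32223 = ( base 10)939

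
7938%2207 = 1317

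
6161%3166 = 2995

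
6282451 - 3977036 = 2305415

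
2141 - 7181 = - 5040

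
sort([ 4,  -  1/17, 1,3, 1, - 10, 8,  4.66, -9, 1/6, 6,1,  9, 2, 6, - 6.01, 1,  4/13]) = [ - 10, - 9,-6.01,  -  1/17,1/6, 4/13,  1, 1,1 , 1, 2, 3, 4, 4.66 , 6,  6,8,9 ] 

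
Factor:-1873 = -1873^1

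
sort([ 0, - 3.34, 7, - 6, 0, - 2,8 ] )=[ -6,  -  3.34, -2,0,0,7,  8 ] 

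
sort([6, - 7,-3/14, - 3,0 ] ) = [ - 7,- 3 , - 3/14, 0,6] 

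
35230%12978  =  9274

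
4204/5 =4204/5 = 840.80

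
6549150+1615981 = 8165131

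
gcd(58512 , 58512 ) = 58512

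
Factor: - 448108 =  - 2^2*29^1*3863^1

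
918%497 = 421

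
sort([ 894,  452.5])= [452.5, 894] 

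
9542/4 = 4771/2 = 2385.50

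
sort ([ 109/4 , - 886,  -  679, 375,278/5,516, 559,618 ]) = [ - 886 , - 679, 109/4 , 278/5, 375,516, 559, 618]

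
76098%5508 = 4494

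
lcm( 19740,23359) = 1401540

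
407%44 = 11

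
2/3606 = 1/1803 = 0.00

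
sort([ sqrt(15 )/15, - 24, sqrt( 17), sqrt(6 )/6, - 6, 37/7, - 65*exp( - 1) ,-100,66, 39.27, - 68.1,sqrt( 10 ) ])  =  [ - 100, - 68.1, -24, - 65*exp( - 1), - 6, sqrt( 15 ) /15,  sqrt(6)/6, sqrt(10 ), sqrt( 17), 37/7 , 39.27, 66]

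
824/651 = 824/651 = 1.27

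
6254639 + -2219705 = 4034934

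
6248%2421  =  1406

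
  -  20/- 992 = 5/248 = 0.02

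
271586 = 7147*38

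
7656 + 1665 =9321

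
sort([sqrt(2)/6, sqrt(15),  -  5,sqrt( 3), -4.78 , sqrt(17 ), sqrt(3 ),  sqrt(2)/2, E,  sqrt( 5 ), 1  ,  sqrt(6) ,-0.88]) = [-5, - 4.78, - 0.88, sqrt(2 )/6,sqrt(2 )/2, 1,  sqrt(3), sqrt(3) , sqrt( 5 ), sqrt( 6),E, sqrt(15 ),sqrt(17)]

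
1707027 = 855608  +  851419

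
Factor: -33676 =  - 2^2 * 8419^1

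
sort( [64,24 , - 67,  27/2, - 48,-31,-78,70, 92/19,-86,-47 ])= [-86,-78, -67,-48,- 47,-31, 92/19,27/2,24 , 64, 70]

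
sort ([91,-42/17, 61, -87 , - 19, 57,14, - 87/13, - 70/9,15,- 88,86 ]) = [ - 88, - 87, - 19, - 70/9, -87/13, - 42/17 , 14,  15, 57,  61,86 , 91 ] 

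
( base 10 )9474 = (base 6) 111510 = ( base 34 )86m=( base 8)22402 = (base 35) 7PO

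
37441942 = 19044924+18397018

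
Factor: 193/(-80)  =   -2^ ( - 4)*5^( - 1)*193^1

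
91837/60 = 91837/60=1530.62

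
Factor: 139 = 139^1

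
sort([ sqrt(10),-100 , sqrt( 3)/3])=[ - 100,  sqrt( 3) /3, sqrt( 10 )]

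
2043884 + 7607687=9651571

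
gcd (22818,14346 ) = 6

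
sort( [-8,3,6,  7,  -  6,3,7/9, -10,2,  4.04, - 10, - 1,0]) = [-10, - 10, - 8, - 6, - 1,0,7/9 , 2,3,3 , 4.04, 6,7]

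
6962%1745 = 1727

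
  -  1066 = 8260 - 9326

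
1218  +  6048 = 7266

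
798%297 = 204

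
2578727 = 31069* 83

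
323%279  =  44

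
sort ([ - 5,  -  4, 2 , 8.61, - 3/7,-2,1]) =[ - 5, - 4, - 2, - 3/7, 1,2,8.61 ]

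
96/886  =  48/443 =0.11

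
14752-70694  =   - 55942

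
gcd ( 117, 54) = 9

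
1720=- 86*( - 20 )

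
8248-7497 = 751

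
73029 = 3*24343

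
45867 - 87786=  - 41919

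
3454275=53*65175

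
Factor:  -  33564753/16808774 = -2^(-1)*3^3*71^1 * 17509^1 * 8404387^(-1 ) 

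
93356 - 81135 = 12221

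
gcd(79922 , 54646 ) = 178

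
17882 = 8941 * 2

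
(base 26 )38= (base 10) 86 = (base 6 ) 222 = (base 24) 3e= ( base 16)56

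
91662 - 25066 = 66596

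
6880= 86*80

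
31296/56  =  558  +  6/7 = 558.86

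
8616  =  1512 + 7104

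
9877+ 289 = 10166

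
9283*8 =74264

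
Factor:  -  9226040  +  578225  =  -3^1*5^1*11^1*17^1*3083^1 = -8647815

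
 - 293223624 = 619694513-912918137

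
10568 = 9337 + 1231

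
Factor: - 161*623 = -100303 =- 7^2*23^1*89^1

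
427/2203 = 427/2203 = 0.19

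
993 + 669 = 1662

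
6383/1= 6383 = 6383.00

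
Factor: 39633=3^1*11^1 *1201^1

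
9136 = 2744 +6392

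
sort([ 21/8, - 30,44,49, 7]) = [ -30,21/8,7,44,49 ] 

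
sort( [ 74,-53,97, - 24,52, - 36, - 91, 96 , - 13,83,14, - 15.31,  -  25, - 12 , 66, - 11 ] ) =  [-91,  -  53, - 36 , - 25, - 24,- 15.31,-13, - 12,- 11 , 14,52  ,  66, 74, 83,96, 97]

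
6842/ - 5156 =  - 2  +  1735/2578  =  - 1.33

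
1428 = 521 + 907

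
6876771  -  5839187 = 1037584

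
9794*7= 68558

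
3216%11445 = 3216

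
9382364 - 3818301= 5564063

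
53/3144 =53/3144 = 0.02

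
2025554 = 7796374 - 5770820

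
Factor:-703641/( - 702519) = 234547/234173 = 37^( - 1)*6329^(  -  1)*234547^1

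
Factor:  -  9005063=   -2753^1 *3271^1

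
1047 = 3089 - 2042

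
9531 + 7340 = 16871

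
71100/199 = 71100/199 = 357.29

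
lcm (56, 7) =56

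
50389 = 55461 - 5072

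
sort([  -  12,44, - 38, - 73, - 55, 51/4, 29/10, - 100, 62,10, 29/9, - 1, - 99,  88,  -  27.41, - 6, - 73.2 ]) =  [ - 100, - 99, - 73.2,-73, - 55, - 38,  -  27.41, - 12, - 6, - 1,  29/10,29/9 , 10,51/4,44,62,  88]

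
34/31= 34/31 = 1.10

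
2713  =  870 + 1843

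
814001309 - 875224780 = - 61223471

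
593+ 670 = 1263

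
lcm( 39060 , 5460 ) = 507780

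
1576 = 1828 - 252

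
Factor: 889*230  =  204470 =2^1*5^1 * 7^1*23^1*127^1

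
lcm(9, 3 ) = 9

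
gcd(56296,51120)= 8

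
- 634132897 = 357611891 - 991744788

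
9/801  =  1/89 =0.01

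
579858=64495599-63915741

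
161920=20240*8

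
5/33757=5/33757 = 0.00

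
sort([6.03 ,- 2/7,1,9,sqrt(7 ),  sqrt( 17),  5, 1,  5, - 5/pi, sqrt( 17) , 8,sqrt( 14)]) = [ - 5/pi , - 2/7, 1, 1,sqrt(7),  sqrt(14), sqrt ( 17), sqrt(17),5,5,  6.03, 8,9 ]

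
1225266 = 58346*21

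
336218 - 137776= 198442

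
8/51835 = 8/51835 = 0.00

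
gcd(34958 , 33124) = 14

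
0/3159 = 0 = 0.00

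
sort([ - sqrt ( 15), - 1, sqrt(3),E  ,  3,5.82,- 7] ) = [ - 7,-sqrt( 15) , - 1,sqrt( 3) , E,3, 5.82 ] 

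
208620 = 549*380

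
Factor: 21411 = 3^3*13^1*61^1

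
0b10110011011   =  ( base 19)3ia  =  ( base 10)1435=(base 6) 10351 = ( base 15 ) 65A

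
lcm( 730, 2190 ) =2190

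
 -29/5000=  - 1 + 4971/5000 = - 0.01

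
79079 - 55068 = 24011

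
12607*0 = 0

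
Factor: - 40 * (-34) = 1360 = 2^4*5^1*17^1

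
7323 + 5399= 12722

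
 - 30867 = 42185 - 73052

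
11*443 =4873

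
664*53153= 35293592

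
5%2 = 1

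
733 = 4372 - 3639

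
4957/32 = 154 + 29/32 = 154.91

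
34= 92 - 58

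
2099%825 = 449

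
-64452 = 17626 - 82078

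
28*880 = 24640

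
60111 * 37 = 2224107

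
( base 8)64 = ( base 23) 26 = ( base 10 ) 52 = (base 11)48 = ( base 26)20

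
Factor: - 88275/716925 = -107/869 = - 11^( - 1 )*79^ ( - 1) * 107^1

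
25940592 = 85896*302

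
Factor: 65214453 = 3^1*23^1*503^1*1879^1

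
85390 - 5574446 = - 5489056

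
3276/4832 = 819/1208= 0.68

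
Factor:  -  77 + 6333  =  6256 = 2^4 *17^1*23^1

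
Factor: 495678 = 2^1*3^1*82613^1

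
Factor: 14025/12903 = 5^2*23^( - 1) = 25/23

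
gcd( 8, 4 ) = 4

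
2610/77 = 2610/77 = 33.90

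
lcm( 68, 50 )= 1700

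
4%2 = 0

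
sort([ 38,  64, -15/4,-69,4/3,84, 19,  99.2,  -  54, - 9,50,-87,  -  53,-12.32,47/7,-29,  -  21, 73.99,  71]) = [-87, - 69, - 54, - 53, - 29,-21, - 12.32, - 9 , -15/4, 4/3, 47/7,  19,38, 50, 64,71, 73.99, 84  ,  99.2]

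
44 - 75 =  - 31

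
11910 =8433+3477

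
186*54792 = 10191312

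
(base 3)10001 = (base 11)75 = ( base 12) 6a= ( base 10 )82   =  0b1010010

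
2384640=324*7360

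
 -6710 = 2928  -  9638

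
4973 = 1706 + 3267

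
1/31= 1/31 = 0.03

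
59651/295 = 202 + 61/295 = 202.21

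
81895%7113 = 3652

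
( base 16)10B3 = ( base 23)81K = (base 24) 7a3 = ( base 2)1000010110011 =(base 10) 4275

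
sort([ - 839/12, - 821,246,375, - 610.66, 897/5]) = [ - 821 , - 610.66 ,- 839/12,897/5, 246, 375]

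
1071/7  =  153 = 153.00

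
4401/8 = 550 + 1/8 = 550.12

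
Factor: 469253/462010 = 2^( - 1 )  *  5^( - 1)*47^(-1) * 983^( - 1)*469253^1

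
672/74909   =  672/74909= 0.01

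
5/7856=5/7856 = 0.00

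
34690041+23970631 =58660672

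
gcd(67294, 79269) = 1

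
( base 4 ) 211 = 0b100101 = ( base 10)37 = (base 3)1101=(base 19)1I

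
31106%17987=13119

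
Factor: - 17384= -2^3*41^1*53^1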